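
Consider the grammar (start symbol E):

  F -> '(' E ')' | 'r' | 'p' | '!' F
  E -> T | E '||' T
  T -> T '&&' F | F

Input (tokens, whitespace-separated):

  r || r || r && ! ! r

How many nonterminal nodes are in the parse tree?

[E [E [E [T [F r]]] || [T [F r]]] || [T [T [F r]] && [F ! [F ! [F r]]]]]

13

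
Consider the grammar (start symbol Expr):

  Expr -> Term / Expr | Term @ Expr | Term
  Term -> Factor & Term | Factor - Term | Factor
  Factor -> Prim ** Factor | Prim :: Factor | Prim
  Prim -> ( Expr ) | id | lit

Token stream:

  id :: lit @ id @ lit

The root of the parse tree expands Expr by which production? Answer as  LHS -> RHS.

[Expr [Term [Factor [Prim id] :: [Factor [Prim lit]]]] @ [Expr [Term [Factor [Prim id]]] @ [Expr [Term [Factor [Prim lit]]]]]]

Expr -> Term @ Expr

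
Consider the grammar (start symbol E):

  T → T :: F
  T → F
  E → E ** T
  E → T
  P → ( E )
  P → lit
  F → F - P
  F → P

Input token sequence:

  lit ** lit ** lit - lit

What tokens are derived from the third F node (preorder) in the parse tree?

lit - lit

[E [E [E [T [F [P lit]]]] ** [T [F [P lit]]]] ** [T [F [F [P lit]] - [P lit]]]]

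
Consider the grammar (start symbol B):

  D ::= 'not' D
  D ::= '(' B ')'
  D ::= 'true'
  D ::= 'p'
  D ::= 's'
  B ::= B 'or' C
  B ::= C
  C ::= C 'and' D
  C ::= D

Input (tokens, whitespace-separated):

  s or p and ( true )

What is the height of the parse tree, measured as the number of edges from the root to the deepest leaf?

6

[B [B [C [D s]]] or [C [C [D p]] and [D ( [B [C [D true]]] )]]]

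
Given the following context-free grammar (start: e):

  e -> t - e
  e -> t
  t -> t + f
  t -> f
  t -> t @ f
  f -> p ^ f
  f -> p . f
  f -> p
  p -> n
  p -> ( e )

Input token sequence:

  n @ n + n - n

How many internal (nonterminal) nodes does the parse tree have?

[e [t [t [t [f [p n]]] @ [f [p n]]] + [f [p n]]] - [e [t [f [p n]]]]]

14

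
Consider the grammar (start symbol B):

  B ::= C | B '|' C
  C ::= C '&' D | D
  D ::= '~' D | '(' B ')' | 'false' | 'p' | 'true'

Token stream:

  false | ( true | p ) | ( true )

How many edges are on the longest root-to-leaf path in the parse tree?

[B [B [B [C [D false]]] | [C [D ( [B [B [C [D true]]] | [C [D p]]] )]]] | [C [D ( [B [C [D true]]] )]]]

8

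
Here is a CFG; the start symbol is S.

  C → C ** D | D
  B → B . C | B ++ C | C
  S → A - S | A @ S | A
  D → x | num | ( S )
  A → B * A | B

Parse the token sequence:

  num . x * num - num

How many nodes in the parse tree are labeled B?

[S [A [B [B [C [D num]]] . [C [D x]]] * [A [B [C [D num]]]]] - [S [A [B [C [D num]]]]]]

4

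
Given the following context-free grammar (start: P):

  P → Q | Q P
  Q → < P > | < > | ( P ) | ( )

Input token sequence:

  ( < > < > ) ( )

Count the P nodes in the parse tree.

[P [Q ( [P [Q < >] [P [Q < >]]] )] [P [Q ( )]]]

4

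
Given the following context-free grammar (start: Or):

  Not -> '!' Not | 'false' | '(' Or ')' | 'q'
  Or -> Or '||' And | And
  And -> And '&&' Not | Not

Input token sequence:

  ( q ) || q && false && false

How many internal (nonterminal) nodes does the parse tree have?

13

[Or [Or [And [Not ( [Or [And [Not q]]] )]]] || [And [And [And [Not q]] && [Not false]] && [Not false]]]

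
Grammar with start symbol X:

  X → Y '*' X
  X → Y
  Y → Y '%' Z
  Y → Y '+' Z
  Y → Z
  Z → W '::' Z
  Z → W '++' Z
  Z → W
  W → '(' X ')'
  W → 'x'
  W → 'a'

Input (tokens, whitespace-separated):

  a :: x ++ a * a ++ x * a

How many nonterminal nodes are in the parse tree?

[X [Y [Z [W a] :: [Z [W x] ++ [Z [W a]]]]] * [X [Y [Z [W a] ++ [Z [W x]]]] * [X [Y [Z [W a]]]]]]

18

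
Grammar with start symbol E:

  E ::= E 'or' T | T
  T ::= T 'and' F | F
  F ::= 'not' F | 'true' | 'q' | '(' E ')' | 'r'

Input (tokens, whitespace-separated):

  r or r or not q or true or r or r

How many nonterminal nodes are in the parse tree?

[E [E [E [E [E [E [T [F r]]] or [T [F r]]] or [T [F not [F q]]]] or [T [F true]]] or [T [F r]]] or [T [F r]]]

19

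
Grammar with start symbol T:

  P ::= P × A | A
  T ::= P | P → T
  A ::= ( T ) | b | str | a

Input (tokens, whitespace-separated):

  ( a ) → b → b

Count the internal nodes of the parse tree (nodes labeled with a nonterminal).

[T [P [A ( [T [P [A a]]] )]] → [T [P [A b]] → [T [P [A b]]]]]

12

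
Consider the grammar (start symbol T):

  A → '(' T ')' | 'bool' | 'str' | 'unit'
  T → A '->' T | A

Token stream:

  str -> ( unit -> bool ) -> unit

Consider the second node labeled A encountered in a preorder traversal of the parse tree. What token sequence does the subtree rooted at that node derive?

( unit -> bool )

[T [A str] -> [T [A ( [T [A unit] -> [T [A bool]]] )] -> [T [A unit]]]]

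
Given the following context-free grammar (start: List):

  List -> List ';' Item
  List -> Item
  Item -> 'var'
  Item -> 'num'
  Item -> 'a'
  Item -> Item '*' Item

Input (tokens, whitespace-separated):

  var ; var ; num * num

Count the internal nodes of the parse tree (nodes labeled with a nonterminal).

8

[List [List [List [Item var]] ; [Item var]] ; [Item [Item num] * [Item num]]]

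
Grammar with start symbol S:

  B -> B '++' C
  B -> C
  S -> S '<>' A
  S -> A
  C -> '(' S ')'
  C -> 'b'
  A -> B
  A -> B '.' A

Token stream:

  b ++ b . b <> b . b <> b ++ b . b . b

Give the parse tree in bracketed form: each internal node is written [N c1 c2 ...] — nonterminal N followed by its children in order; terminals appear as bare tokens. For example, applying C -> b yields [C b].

[S [S [S [A [B [B [C b]] ++ [C b]] . [A [B [C b]]]]] <> [A [B [C b]] . [A [B [C b]]]]] <> [A [B [B [C b]] ++ [C b]] . [A [B [C b]] . [A [B [C b]]]]]]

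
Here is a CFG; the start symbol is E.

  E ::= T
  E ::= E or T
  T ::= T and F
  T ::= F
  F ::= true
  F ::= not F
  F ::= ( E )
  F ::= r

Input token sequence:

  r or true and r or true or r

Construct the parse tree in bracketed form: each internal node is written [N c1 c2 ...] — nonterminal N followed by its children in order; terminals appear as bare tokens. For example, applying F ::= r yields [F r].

[E [E [E [E [T [F r]]] or [T [T [F true]] and [F r]]] or [T [F true]]] or [T [F r]]]

E
E or T
E or T or T
E or T or T or T
T or T or T or T
F or T or T or T
r or T or T or T
r or T and F or T or T
r or F and F or T or T
r or true and F or T or T
r or true and r or T or T
r or true and r or F or T
r or true and r or true or T
r or true and r or true or F
r or true and r or true or r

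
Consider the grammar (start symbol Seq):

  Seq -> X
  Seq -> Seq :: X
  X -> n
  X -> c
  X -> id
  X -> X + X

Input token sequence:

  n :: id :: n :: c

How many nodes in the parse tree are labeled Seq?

[Seq [Seq [Seq [Seq [X n]] :: [X id]] :: [X n]] :: [X c]]

4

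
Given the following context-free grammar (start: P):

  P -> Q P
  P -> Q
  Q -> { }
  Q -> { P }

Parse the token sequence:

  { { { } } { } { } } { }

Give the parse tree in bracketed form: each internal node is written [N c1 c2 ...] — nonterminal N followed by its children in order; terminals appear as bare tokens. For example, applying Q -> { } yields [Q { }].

[P [Q { [P [Q { [P [Q { }]] }] [P [Q { }] [P [Q { }]]]] }] [P [Q { }]]]

P
Q P
{ P } P
{ Q P } P
{ { P } P } P
{ { Q } P } P
{ { { } } P } P
{ { { } } Q P } P
{ { { } } { } P } P
{ { { } } { } Q } P
{ { { } } { } { } } P
{ { { } } { } { } } Q
{ { { } } { } { } } { }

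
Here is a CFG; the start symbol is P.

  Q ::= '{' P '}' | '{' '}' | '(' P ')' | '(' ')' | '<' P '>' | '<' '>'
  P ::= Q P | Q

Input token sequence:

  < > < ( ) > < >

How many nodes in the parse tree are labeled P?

[P [Q < >] [P [Q < [P [Q ( )]] >] [P [Q < >]]]]

4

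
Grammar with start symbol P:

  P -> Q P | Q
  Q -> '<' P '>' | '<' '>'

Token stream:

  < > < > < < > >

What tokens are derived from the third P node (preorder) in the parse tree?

[P [Q < >] [P [Q < >] [P [Q < [P [Q < >]] >]]]]

< < > >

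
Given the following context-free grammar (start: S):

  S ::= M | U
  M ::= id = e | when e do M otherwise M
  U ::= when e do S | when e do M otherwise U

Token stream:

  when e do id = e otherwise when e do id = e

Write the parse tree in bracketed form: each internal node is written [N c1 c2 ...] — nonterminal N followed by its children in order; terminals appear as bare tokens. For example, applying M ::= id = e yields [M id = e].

S
U
when e do M otherwise U
when e do id = e otherwise U
when e do id = e otherwise when e do S
when e do id = e otherwise when e do M
when e do id = e otherwise when e do id = e

[S [U when e do [M id = e] otherwise [U when e do [S [M id = e]]]]]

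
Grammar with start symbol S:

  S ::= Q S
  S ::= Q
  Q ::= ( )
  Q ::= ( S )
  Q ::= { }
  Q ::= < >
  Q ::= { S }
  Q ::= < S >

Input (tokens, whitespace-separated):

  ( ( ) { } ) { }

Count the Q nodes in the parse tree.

4

[S [Q ( [S [Q ( )] [S [Q { }]]] )] [S [Q { }]]]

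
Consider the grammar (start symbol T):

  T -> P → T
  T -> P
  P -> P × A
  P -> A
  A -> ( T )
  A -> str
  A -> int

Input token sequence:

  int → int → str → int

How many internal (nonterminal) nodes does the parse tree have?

[T [P [A int]] → [T [P [A int]] → [T [P [A str]] → [T [P [A int]]]]]]

12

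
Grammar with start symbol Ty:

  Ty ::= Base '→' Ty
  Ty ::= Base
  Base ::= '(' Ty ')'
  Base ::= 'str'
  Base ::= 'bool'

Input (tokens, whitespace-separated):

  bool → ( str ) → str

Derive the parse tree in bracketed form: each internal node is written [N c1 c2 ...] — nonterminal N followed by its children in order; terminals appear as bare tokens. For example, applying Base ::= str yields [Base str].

Ty
Base → Ty
bool → Ty
bool → Base → Ty
bool → ( Ty ) → Ty
bool → ( Base ) → Ty
bool → ( str ) → Ty
bool → ( str ) → Base
bool → ( str ) → str

[Ty [Base bool] → [Ty [Base ( [Ty [Base str]] )] → [Ty [Base str]]]]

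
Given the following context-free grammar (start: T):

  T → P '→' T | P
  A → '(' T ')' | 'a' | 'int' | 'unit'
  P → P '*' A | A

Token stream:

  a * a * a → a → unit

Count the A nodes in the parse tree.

[T [P [P [P [A a]] * [A a]] * [A a]] → [T [P [A a]] → [T [P [A unit]]]]]

5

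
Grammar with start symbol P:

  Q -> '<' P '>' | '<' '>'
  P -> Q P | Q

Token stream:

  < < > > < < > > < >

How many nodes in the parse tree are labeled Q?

[P [Q < [P [Q < >]] >] [P [Q < [P [Q < >]] >] [P [Q < >]]]]

5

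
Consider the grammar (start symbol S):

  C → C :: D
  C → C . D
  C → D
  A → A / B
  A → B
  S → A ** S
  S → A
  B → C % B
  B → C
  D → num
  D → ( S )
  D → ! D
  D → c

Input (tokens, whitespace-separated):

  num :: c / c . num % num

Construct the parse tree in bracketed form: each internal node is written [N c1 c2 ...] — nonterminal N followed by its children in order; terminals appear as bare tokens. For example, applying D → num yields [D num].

S
A
A / B
B / B
C / B
C :: D / B
D :: D / B
num :: D / B
num :: c / B
num :: c / C % B
num :: c / C . D % B
num :: c / D . D % B
num :: c / c . D % B
num :: c / c . num % B
num :: c / c . num % C
num :: c / c . num % D
num :: c / c . num % num

[S [A [A [B [C [C [D num]] :: [D c]]]] / [B [C [C [D c]] . [D num]] % [B [C [D num]]]]]]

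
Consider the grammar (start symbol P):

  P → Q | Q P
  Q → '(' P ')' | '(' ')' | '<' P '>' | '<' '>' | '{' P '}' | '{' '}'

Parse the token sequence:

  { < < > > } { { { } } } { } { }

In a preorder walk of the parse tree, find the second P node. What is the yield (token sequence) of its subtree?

[P [Q { [P [Q < [P [Q < >]] >]] }] [P [Q { [P [Q { [P [Q { }]] }]] }] [P [Q { }] [P [Q { }]]]]]

< < > >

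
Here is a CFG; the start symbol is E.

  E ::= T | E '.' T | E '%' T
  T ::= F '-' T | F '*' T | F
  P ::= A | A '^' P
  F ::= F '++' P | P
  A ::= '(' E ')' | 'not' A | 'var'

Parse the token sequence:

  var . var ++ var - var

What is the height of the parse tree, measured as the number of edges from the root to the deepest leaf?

6

[E [E [T [F [P [A var]]]]] . [T [F [F [P [A var]]] ++ [P [A var]]] - [T [F [P [A var]]]]]]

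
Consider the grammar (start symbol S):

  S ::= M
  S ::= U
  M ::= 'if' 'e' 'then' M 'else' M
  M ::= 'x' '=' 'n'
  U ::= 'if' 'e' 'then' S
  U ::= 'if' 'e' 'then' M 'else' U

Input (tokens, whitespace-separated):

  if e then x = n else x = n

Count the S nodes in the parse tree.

[S [M if e then [M x = n] else [M x = n]]]

1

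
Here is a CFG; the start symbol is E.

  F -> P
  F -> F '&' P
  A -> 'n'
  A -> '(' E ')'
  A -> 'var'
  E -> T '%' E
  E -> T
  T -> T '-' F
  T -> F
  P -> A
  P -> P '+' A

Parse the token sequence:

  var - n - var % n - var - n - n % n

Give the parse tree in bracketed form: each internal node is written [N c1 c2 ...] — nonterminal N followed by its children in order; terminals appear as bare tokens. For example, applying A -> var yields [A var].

[E [T [T [T [F [P [A var]]]] - [F [P [A n]]]] - [F [P [A var]]]] % [E [T [T [T [T [F [P [A n]]]] - [F [P [A var]]]] - [F [P [A n]]]] - [F [P [A n]]]] % [E [T [F [P [A n]]]]]]]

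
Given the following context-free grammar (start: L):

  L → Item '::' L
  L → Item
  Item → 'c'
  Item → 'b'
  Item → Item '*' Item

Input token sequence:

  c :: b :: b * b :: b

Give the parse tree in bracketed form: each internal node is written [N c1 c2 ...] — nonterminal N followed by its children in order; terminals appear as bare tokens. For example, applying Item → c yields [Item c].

L
Item :: L
c :: L
c :: Item :: L
c :: b :: L
c :: b :: Item :: L
c :: b :: Item * Item :: L
c :: b :: b * Item :: L
c :: b :: b * b :: L
c :: b :: b * b :: Item
c :: b :: b * b :: b

[L [Item c] :: [L [Item b] :: [L [Item [Item b] * [Item b]] :: [L [Item b]]]]]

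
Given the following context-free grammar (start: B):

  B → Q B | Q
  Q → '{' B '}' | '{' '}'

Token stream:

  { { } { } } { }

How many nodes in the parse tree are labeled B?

4

[B [Q { [B [Q { }] [B [Q { }]]] }] [B [Q { }]]]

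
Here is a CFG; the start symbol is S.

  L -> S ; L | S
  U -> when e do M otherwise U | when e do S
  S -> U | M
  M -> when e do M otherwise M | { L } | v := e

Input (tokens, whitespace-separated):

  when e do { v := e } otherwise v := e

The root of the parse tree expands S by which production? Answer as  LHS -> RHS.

[S [M when e do [M { [L [S [M v := e]]] }] otherwise [M v := e]]]

S -> M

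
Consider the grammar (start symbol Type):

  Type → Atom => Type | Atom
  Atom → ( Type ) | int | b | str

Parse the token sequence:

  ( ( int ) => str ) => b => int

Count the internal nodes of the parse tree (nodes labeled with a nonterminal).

[Type [Atom ( [Type [Atom ( [Type [Atom int]] )] => [Type [Atom str]]] )] => [Type [Atom b] => [Type [Atom int]]]]

12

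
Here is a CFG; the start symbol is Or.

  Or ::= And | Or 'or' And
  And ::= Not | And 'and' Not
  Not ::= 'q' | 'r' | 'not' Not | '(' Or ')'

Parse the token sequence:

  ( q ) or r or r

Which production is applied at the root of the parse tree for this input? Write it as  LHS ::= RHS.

[Or [Or [Or [And [Not ( [Or [And [Not q]]] )]]] or [And [Not r]]] or [And [Not r]]]

Or ::= Or 'or' And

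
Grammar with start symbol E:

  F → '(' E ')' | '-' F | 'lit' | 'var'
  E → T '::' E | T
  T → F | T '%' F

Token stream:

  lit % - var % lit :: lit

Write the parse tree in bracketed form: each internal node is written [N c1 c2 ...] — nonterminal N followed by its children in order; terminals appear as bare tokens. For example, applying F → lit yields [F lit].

[E [T [T [T [F lit]] % [F - [F var]]] % [F lit]] :: [E [T [F lit]]]]

E
T :: E
T % F :: E
T % F % F :: E
F % F % F :: E
lit % F % F :: E
lit % - F % F :: E
lit % - var % F :: E
lit % - var % lit :: E
lit % - var % lit :: T
lit % - var % lit :: F
lit % - var % lit :: lit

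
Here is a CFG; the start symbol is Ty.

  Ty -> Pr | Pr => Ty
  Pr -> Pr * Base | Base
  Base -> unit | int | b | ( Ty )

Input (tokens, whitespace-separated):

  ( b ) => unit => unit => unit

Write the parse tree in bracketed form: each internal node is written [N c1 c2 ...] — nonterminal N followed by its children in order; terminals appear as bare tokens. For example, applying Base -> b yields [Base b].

[Ty [Pr [Base ( [Ty [Pr [Base b]]] )]] => [Ty [Pr [Base unit]] => [Ty [Pr [Base unit]] => [Ty [Pr [Base unit]]]]]]

Ty
Pr => Ty
Base => Ty
( Ty ) => Ty
( Pr ) => Ty
( Base ) => Ty
( b ) => Ty
( b ) => Pr => Ty
( b ) => Base => Ty
( b ) => unit => Ty
( b ) => unit => Pr => Ty
( b ) => unit => Base => Ty
( b ) => unit => unit => Ty
( b ) => unit => unit => Pr
( b ) => unit => unit => Base
( b ) => unit => unit => unit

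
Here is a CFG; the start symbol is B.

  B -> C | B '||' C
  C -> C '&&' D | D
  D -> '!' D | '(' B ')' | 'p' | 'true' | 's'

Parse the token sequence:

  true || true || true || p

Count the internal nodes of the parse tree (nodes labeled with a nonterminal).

12

[B [B [B [B [C [D true]]] || [C [D true]]] || [C [D true]]] || [C [D p]]]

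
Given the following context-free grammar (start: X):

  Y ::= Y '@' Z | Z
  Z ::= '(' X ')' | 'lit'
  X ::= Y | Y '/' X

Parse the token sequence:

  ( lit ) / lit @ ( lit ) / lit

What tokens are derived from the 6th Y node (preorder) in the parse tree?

[X [Y [Z ( [X [Y [Z lit]]] )]] / [X [Y [Y [Z lit]] @ [Z ( [X [Y [Z lit]]] )]] / [X [Y [Z lit]]]]]

lit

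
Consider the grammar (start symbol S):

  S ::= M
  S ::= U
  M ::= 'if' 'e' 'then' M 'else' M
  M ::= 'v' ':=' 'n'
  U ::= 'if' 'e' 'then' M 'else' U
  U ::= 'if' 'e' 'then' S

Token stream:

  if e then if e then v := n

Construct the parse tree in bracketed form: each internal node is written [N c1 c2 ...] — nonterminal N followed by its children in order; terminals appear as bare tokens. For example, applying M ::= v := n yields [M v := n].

[S [U if e then [S [U if e then [S [M v := n]]]]]]

S
U
if e then S
if e then U
if e then if e then S
if e then if e then M
if e then if e then v := n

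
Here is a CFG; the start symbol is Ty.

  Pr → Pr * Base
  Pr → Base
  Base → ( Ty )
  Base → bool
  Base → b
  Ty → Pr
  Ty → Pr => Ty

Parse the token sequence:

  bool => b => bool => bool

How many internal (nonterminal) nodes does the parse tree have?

[Ty [Pr [Base bool]] => [Ty [Pr [Base b]] => [Ty [Pr [Base bool]] => [Ty [Pr [Base bool]]]]]]

12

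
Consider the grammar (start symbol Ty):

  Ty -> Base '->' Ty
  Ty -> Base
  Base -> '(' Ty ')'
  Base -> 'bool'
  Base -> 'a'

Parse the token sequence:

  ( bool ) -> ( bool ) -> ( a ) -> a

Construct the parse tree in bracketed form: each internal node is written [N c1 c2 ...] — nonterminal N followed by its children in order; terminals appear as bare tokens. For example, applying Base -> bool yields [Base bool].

Ty
Base -> Ty
( Ty ) -> Ty
( Base ) -> Ty
( bool ) -> Ty
( bool ) -> Base -> Ty
( bool ) -> ( Ty ) -> Ty
( bool ) -> ( Base ) -> Ty
( bool ) -> ( bool ) -> Ty
( bool ) -> ( bool ) -> Base -> Ty
( bool ) -> ( bool ) -> ( Ty ) -> Ty
( bool ) -> ( bool ) -> ( Base ) -> Ty
( bool ) -> ( bool ) -> ( a ) -> Ty
( bool ) -> ( bool ) -> ( a ) -> Base
( bool ) -> ( bool ) -> ( a ) -> a

[Ty [Base ( [Ty [Base bool]] )] -> [Ty [Base ( [Ty [Base bool]] )] -> [Ty [Base ( [Ty [Base a]] )] -> [Ty [Base a]]]]]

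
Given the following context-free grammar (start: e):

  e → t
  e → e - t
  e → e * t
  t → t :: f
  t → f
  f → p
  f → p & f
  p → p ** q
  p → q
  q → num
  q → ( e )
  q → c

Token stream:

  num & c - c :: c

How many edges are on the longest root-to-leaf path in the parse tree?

[e [e [t [f [p [q num]] & [f [p [q c]]]]]] - [t [t [f [p [q c]]]] :: [f [p [q c]]]]]

7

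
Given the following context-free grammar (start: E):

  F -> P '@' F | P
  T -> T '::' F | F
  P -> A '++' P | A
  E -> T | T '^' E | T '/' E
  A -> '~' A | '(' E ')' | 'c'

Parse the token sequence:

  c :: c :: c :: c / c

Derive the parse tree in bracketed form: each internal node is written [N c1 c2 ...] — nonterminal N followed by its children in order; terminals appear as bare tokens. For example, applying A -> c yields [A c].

[E [T [T [T [T [F [P [A c]]]] :: [F [P [A c]]]] :: [F [P [A c]]]] :: [F [P [A c]]]] / [E [T [F [P [A c]]]]]]

E
T / E
T :: F / E
T :: F :: F / E
T :: F :: F :: F / E
F :: F :: F :: F / E
P :: F :: F :: F / E
A :: F :: F :: F / E
c :: F :: F :: F / E
c :: P :: F :: F / E
c :: A :: F :: F / E
c :: c :: F :: F / E
c :: c :: P :: F / E
c :: c :: A :: F / E
c :: c :: c :: F / E
c :: c :: c :: P / E
c :: c :: c :: A / E
c :: c :: c :: c / E
c :: c :: c :: c / T
c :: c :: c :: c / F
c :: c :: c :: c / P
c :: c :: c :: c / A
c :: c :: c :: c / c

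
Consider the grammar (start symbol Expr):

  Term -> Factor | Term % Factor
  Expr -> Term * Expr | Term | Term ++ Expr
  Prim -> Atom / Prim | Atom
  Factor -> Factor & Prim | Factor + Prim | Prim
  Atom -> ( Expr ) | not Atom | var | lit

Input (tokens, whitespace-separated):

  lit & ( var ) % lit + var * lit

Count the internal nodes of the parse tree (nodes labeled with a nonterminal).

[Expr [Term [Term [Factor [Factor [Prim [Atom lit]]] & [Prim [Atom ( [Expr [Term [Factor [Prim [Atom var]]]]] )]]]] % [Factor [Factor [Prim [Atom lit]]] + [Prim [Atom var]]]] * [Expr [Term [Factor [Prim [Atom lit]]]]]]

25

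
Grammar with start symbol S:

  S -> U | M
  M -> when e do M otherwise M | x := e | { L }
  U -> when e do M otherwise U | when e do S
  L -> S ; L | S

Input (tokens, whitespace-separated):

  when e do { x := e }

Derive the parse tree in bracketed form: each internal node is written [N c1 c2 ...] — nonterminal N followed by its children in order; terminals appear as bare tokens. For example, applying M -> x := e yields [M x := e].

S
U
when e do S
when e do M
when e do { L }
when e do { S }
when e do { M }
when e do { x := e }

[S [U when e do [S [M { [L [S [M x := e]]] }]]]]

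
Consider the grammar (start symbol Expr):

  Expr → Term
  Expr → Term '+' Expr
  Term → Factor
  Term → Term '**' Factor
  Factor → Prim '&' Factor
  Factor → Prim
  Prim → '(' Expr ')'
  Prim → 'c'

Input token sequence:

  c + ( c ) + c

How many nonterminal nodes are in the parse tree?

16

[Expr [Term [Factor [Prim c]]] + [Expr [Term [Factor [Prim ( [Expr [Term [Factor [Prim c]]]] )]]] + [Expr [Term [Factor [Prim c]]]]]]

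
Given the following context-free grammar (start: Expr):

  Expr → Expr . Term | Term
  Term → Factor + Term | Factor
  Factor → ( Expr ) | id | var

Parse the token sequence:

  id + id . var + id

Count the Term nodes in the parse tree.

[Expr [Expr [Term [Factor id] + [Term [Factor id]]]] . [Term [Factor var] + [Term [Factor id]]]]

4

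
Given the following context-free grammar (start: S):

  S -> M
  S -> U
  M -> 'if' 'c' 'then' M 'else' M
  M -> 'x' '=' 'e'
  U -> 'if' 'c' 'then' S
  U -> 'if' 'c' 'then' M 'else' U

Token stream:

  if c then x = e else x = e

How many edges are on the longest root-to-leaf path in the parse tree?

3

[S [M if c then [M x = e] else [M x = e]]]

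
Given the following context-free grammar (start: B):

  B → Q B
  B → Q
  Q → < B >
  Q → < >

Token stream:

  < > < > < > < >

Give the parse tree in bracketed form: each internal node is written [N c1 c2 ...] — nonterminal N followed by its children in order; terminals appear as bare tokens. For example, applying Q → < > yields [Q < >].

[B [Q < >] [B [Q < >] [B [Q < >] [B [Q < >]]]]]

B
Q B
< > B
< > Q B
< > < > B
< > < > Q B
< > < > < > B
< > < > < > Q
< > < > < > < >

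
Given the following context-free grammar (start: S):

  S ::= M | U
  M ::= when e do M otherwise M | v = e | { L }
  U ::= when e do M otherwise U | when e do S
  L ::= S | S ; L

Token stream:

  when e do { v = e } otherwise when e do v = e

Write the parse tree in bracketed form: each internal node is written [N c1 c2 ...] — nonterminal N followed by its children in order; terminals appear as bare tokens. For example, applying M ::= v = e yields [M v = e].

[S [U when e do [M { [L [S [M v = e]]] }] otherwise [U when e do [S [M v = e]]]]]

S
U
when e do M otherwise U
when e do { L } otherwise U
when e do { S } otherwise U
when e do { M } otherwise U
when e do { v = e } otherwise U
when e do { v = e } otherwise when e do S
when e do { v = e } otherwise when e do M
when e do { v = e } otherwise when e do v = e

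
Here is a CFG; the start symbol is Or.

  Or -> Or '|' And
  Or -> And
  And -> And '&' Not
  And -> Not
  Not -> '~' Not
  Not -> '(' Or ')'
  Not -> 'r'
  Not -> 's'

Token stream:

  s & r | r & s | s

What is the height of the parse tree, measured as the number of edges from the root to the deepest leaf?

6

[Or [Or [Or [And [And [Not s]] & [Not r]]] | [And [And [Not r]] & [Not s]]] | [And [Not s]]]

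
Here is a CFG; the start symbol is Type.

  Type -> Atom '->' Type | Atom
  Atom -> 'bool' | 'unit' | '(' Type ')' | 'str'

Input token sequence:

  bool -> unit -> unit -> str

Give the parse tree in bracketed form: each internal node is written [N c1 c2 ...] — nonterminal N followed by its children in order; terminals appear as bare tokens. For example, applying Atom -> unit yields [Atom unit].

Type
Atom -> Type
bool -> Type
bool -> Atom -> Type
bool -> unit -> Type
bool -> unit -> Atom -> Type
bool -> unit -> unit -> Type
bool -> unit -> unit -> Atom
bool -> unit -> unit -> str

[Type [Atom bool] -> [Type [Atom unit] -> [Type [Atom unit] -> [Type [Atom str]]]]]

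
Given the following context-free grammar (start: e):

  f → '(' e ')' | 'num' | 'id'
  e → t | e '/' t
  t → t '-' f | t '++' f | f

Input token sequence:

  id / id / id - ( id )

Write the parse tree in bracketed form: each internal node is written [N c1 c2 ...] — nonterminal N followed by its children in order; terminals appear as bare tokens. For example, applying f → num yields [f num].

e
e / t
e / t / t
t / t / t
f / t / t
id / t / t
id / f / t
id / id / t
id / id / t - f
id / id / f - f
id / id / id - f
id / id / id - ( e )
id / id / id - ( t )
id / id / id - ( f )
id / id / id - ( id )

[e [e [e [t [f id]]] / [t [f id]]] / [t [t [f id]] - [f ( [e [t [f id]]] )]]]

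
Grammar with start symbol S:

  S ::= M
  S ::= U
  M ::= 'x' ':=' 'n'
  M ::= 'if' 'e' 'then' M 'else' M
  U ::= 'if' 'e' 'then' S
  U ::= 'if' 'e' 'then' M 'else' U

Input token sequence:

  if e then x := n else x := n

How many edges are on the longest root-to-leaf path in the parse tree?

3

[S [M if e then [M x := n] else [M x := n]]]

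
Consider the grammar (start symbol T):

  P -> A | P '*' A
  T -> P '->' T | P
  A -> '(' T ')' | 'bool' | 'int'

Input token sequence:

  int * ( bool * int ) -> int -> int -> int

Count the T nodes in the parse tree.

[T [P [P [A int]] * [A ( [T [P [P [A bool]] * [A int]]] )]] -> [T [P [A int]] -> [T [P [A int]] -> [T [P [A int]]]]]]

5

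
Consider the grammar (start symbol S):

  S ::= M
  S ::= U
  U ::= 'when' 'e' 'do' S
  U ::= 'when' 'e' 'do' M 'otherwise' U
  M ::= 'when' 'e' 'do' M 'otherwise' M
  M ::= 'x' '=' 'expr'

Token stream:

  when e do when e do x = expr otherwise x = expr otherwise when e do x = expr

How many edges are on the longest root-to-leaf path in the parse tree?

5

[S [U when e do [M when e do [M x = expr] otherwise [M x = expr]] otherwise [U when e do [S [M x = expr]]]]]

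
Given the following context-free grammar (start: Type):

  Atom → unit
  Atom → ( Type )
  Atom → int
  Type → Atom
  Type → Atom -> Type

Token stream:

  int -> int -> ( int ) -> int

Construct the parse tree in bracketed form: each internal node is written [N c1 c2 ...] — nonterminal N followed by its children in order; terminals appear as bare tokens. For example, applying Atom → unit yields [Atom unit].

[Type [Atom int] -> [Type [Atom int] -> [Type [Atom ( [Type [Atom int]] )] -> [Type [Atom int]]]]]

Type
Atom -> Type
int -> Type
int -> Atom -> Type
int -> int -> Type
int -> int -> Atom -> Type
int -> int -> ( Type ) -> Type
int -> int -> ( Atom ) -> Type
int -> int -> ( int ) -> Type
int -> int -> ( int ) -> Atom
int -> int -> ( int ) -> int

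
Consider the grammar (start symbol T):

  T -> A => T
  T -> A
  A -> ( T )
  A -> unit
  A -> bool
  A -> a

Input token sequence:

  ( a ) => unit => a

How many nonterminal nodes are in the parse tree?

8

[T [A ( [T [A a]] )] => [T [A unit] => [T [A a]]]]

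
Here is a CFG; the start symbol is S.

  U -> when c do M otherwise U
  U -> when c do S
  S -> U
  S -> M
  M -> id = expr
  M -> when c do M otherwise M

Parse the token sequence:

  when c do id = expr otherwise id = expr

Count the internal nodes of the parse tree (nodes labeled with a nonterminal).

4

[S [M when c do [M id = expr] otherwise [M id = expr]]]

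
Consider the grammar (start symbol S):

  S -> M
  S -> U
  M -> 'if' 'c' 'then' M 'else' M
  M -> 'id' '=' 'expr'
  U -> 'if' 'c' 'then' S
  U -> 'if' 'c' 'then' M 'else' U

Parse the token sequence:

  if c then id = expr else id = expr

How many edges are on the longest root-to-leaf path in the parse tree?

[S [M if c then [M id = expr] else [M id = expr]]]

3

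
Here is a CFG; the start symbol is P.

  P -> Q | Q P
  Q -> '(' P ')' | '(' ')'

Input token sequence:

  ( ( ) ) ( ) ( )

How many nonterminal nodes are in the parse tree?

8

[P [Q ( [P [Q ( )]] )] [P [Q ( )] [P [Q ( )]]]]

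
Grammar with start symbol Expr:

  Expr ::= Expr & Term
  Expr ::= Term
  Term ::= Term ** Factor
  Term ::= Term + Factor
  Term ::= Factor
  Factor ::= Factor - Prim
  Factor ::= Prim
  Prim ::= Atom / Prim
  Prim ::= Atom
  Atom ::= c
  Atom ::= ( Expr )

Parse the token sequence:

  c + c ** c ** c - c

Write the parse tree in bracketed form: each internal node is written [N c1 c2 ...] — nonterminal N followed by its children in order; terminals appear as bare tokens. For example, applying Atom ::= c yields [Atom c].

[Expr [Term [Term [Term [Term [Factor [Prim [Atom c]]]] + [Factor [Prim [Atom c]]]] ** [Factor [Prim [Atom c]]]] ** [Factor [Factor [Prim [Atom c]]] - [Prim [Atom c]]]]]

Expr
Term
Term ** Factor
Term ** Factor ** Factor
Term + Factor ** Factor ** Factor
Factor + Factor ** Factor ** Factor
Prim + Factor ** Factor ** Factor
Atom + Factor ** Factor ** Factor
c + Factor ** Factor ** Factor
c + Prim ** Factor ** Factor
c + Atom ** Factor ** Factor
c + c ** Factor ** Factor
c + c ** Prim ** Factor
c + c ** Atom ** Factor
c + c ** c ** Factor
c + c ** c ** Factor - Prim
c + c ** c ** Prim - Prim
c + c ** c ** Atom - Prim
c + c ** c ** c - Prim
c + c ** c ** c - Atom
c + c ** c ** c - c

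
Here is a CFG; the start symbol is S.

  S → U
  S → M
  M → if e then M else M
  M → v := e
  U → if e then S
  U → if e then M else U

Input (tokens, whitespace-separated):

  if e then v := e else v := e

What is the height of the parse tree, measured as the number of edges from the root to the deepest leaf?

3

[S [M if e then [M v := e] else [M v := e]]]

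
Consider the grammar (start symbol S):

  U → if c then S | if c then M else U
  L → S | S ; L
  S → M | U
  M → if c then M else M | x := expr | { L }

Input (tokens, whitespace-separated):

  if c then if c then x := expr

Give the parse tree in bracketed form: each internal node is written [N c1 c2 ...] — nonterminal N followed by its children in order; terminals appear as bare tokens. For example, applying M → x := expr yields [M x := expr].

[S [U if c then [S [U if c then [S [M x := expr]]]]]]

S
U
if c then S
if c then U
if c then if c then S
if c then if c then M
if c then if c then x := expr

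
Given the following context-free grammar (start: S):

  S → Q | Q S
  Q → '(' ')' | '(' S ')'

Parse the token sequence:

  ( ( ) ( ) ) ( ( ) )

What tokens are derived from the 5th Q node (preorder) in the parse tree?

[S [Q ( [S [Q ( )] [S [Q ( )]]] )] [S [Q ( [S [Q ( )]] )]]]

( )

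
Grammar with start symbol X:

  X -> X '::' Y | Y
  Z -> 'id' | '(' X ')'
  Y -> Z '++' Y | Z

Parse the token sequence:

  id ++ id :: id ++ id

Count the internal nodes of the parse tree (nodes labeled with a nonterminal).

[X [X [Y [Z id] ++ [Y [Z id]]]] :: [Y [Z id] ++ [Y [Z id]]]]

10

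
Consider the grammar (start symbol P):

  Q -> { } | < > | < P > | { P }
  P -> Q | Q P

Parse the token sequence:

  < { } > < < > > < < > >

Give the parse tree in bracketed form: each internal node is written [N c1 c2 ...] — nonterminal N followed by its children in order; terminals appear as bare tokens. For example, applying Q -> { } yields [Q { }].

P
Q P
< P > P
< Q > P
< { } > P
< { } > Q P
< { } > < P > P
< { } > < Q > P
< { } > < < > > P
< { } > < < > > Q
< { } > < < > > < P >
< { } > < < > > < Q >
< { } > < < > > < < > >

[P [Q < [P [Q { }]] >] [P [Q < [P [Q < >]] >] [P [Q < [P [Q < >]] >]]]]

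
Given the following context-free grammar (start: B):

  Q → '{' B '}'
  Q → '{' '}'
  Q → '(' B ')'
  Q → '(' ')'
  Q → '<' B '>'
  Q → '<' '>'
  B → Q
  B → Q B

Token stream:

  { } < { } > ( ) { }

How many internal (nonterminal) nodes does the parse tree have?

[B [Q { }] [B [Q < [B [Q { }]] >] [B [Q ( )] [B [Q { }]]]]]

10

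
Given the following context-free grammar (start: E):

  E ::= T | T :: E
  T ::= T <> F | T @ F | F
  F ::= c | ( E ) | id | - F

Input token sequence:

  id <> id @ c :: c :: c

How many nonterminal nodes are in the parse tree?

13

[E [T [T [T [F id]] <> [F id]] @ [F c]] :: [E [T [F c]] :: [E [T [F c]]]]]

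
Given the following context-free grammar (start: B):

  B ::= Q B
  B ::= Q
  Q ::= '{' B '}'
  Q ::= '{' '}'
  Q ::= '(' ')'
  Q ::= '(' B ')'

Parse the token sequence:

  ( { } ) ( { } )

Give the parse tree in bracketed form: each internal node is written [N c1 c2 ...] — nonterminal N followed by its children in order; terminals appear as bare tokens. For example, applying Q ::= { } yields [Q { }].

B
Q B
( B ) B
( Q ) B
( { } ) B
( { } ) Q
( { } ) ( B )
( { } ) ( Q )
( { } ) ( { } )

[B [Q ( [B [Q { }]] )] [B [Q ( [B [Q { }]] )]]]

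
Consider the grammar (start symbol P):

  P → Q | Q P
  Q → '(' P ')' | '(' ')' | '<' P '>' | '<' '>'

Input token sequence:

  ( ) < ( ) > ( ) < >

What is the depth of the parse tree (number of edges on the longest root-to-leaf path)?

[P [Q ( )] [P [Q < [P [Q ( )]] >] [P [Q ( )] [P [Q < >]]]]]

5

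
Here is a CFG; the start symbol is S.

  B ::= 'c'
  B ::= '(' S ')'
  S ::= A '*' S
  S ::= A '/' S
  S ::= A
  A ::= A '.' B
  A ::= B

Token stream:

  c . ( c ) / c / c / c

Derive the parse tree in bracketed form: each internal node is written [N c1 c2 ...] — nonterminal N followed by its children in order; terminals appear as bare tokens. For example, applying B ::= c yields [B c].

[S [A [A [B c]] . [B ( [S [A [B c]]] )]] / [S [A [B c]] / [S [A [B c]] / [S [A [B c]]]]]]

S
A / S
A . B / S
B . B / S
c . B / S
c . ( S ) / S
c . ( A ) / S
c . ( B ) / S
c . ( c ) / S
c . ( c ) / A / S
c . ( c ) / B / S
c . ( c ) / c / S
c . ( c ) / c / A / S
c . ( c ) / c / B / S
c . ( c ) / c / c / S
c . ( c ) / c / c / A
c . ( c ) / c / c / B
c . ( c ) / c / c / c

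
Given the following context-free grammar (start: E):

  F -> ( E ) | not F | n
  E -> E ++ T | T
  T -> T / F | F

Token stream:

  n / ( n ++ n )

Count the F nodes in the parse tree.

4

[E [T [T [F n]] / [F ( [E [E [T [F n]]] ++ [T [F n]]] )]]]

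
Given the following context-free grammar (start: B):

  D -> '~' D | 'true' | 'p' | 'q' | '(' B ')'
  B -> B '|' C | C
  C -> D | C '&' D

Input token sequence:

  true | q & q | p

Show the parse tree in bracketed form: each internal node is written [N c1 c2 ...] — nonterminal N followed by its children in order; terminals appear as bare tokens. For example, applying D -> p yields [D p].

[B [B [B [C [D true]]] | [C [C [D q]] & [D q]]] | [C [D p]]]

B
B | C
B | C | C
C | C | C
D | C | C
true | C | C
true | C & D | C
true | D & D | C
true | q & D | C
true | q & q | C
true | q & q | D
true | q & q | p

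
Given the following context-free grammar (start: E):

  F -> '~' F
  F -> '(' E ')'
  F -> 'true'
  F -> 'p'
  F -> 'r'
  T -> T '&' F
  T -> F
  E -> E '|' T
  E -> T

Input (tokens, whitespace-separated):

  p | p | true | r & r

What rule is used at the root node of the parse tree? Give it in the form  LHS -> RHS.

[E [E [E [E [T [F p]]] | [T [F p]]] | [T [F true]]] | [T [T [F r]] & [F r]]]

E -> E '|' T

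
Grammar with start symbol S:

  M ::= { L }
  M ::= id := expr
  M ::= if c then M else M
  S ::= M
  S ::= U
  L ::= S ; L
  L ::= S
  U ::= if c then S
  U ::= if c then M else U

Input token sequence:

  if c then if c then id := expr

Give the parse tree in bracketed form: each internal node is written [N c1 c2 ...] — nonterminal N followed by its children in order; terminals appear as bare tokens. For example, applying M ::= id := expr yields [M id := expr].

S
U
if c then S
if c then U
if c then if c then S
if c then if c then M
if c then if c then id := expr

[S [U if c then [S [U if c then [S [M id := expr]]]]]]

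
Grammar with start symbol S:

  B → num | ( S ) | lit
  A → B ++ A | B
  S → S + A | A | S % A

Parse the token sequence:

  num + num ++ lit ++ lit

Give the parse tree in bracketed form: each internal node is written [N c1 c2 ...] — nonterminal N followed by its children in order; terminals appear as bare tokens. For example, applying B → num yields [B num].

[S [S [A [B num]]] + [A [B num] ++ [A [B lit] ++ [A [B lit]]]]]

S
S + A
A + A
B + A
num + A
num + B ++ A
num + num ++ A
num + num ++ B ++ A
num + num ++ lit ++ A
num + num ++ lit ++ B
num + num ++ lit ++ lit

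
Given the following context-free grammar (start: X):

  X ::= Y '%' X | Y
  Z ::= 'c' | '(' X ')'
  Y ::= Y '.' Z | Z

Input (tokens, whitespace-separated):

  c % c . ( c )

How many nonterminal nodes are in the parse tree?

11

[X [Y [Z c]] % [X [Y [Y [Z c]] . [Z ( [X [Y [Z c]]] )]]]]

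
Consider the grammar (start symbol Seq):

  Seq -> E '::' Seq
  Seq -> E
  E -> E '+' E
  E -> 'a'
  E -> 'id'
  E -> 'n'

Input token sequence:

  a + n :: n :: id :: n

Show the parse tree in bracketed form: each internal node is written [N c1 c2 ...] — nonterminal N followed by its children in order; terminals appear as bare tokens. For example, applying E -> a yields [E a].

Seq
E :: Seq
E + E :: Seq
a + E :: Seq
a + n :: Seq
a + n :: E :: Seq
a + n :: n :: Seq
a + n :: n :: E :: Seq
a + n :: n :: id :: Seq
a + n :: n :: id :: E
a + n :: n :: id :: n

[Seq [E [E a] + [E n]] :: [Seq [E n] :: [Seq [E id] :: [Seq [E n]]]]]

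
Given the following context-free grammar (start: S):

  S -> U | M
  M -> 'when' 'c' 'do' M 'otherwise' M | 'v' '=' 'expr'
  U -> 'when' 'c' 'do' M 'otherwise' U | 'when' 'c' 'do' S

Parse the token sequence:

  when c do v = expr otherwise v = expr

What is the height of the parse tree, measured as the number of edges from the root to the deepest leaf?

3

[S [M when c do [M v = expr] otherwise [M v = expr]]]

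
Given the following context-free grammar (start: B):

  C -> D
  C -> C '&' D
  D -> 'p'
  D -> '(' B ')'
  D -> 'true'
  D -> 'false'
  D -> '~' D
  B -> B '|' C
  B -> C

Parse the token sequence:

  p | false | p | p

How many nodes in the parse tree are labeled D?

4

[B [B [B [B [C [D p]]] | [C [D false]]] | [C [D p]]] | [C [D p]]]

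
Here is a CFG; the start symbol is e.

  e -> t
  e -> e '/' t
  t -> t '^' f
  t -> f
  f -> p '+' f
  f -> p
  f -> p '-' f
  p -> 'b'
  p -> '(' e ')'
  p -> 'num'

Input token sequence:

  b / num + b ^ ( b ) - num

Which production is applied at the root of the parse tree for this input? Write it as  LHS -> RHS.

[e [e [t [f [p b]]]] / [t [t [f [p num] + [f [p b]]]] ^ [f [p ( [e [t [f [p b]]]] )] - [f [p num]]]]]

e -> e '/' t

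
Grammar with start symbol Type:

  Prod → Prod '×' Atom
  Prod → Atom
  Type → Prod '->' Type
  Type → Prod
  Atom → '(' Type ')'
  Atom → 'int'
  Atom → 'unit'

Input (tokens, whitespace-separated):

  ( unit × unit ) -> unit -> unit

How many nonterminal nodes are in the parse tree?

14

[Type [Prod [Atom ( [Type [Prod [Prod [Atom unit]] × [Atom unit]]] )]] -> [Type [Prod [Atom unit]] -> [Type [Prod [Atom unit]]]]]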